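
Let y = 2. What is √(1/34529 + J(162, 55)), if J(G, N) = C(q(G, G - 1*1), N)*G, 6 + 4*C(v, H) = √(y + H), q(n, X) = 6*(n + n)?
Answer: √(-1158868651336 + 193144798242*√57)/69058 ≈ 7.9226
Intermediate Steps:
q(n, X) = 12*n (q(n, X) = 6*(2*n) = 12*n)
C(v, H) = -3/2 + √(2 + H)/4
J(G, N) = G*(-3/2 + √(2 + N)/4) (J(G, N) = (-3/2 + √(2 + N)/4)*G = G*(-3/2 + √(2 + N)/4))
√(1/34529 + J(162, 55)) = √(1/34529 + (¼)*162*(-6 + √(2 + 55))) = √(1/34529 + (¼)*162*(-6 + √57)) = √(1/34529 + (-243 + 81*√57/2)) = √(-8390546/34529 + 81*√57/2)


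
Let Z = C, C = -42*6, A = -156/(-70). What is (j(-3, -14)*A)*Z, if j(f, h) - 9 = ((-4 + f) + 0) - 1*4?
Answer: 5616/5 ≈ 1123.2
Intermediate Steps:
A = 78/35 (A = -156*(-1/70) = 78/35 ≈ 2.2286)
C = -252
Z = -252
j(f, h) = 1 + f (j(f, h) = 9 + (((-4 + f) + 0) - 1*4) = 9 + ((-4 + f) - 4) = 9 + (-8 + f) = 1 + f)
(j(-3, -14)*A)*Z = ((1 - 3)*(78/35))*(-252) = -2*78/35*(-252) = -156/35*(-252) = 5616/5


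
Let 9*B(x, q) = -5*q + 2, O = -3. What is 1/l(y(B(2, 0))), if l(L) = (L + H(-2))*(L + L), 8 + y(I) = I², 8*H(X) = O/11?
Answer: 72171/9163315 ≈ 0.0078761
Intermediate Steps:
B(x, q) = 2/9 - 5*q/9 (B(x, q) = (-5*q + 2)/9 = (2 - 5*q)/9 = 2/9 - 5*q/9)
H(X) = -3/88 (H(X) = (-3/11)/8 = (-3*1/11)/8 = (⅛)*(-3/11) = -3/88)
y(I) = -8 + I²
l(L) = 2*L*(-3/88 + L) (l(L) = (L - 3/88)*(L + L) = (-3/88 + L)*(2*L) = 2*L*(-3/88 + L))
1/l(y(B(2, 0))) = 1/((-8 + (2/9 - 5/9*0)²)*(-3 + 88*(-8 + (2/9 - 5/9*0)²))/44) = 1/((-8 + (2/9 + 0)²)*(-3 + 88*(-8 + (2/9 + 0)²))/44) = 1/((-8 + (2/9)²)*(-3 + 88*(-8 + (2/9)²))/44) = 1/((-8 + 4/81)*(-3 + 88*(-8 + 4/81))/44) = 1/((1/44)*(-644/81)*(-3 + 88*(-644/81))) = 1/((1/44)*(-644/81)*(-3 - 56672/81)) = 1/((1/44)*(-644/81)*(-56915/81)) = 1/(9163315/72171) = 72171/9163315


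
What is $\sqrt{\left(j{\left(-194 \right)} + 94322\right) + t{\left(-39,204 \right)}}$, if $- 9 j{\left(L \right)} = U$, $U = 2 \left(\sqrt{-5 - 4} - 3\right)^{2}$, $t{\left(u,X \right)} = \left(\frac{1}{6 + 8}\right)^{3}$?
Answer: $\frac{\sqrt{3623473966 + 153664 i}}{196} \approx 307.12 + 0.0065121 i$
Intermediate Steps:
$t{\left(u,X \right)} = \frac{1}{2744}$ ($t{\left(u,X \right)} = \left(\frac{1}{14}\right)^{3} = \frac{1}{2744}$)
$U = 2 \left(-3 + 3 i\right)^{2}$ ($U = 2 \left(\sqrt{-9} - 3\right)^{2} = 2 \left(3 i - 3\right)^{2} = 2 \left(-3 + 3 i\right)^{2} \approx - 36.0 i$)
$j{\left(L \right)} = 4 i$ ($j{\left(L \right)} = - \frac{\left(-36\right) i}{9} = 4 i$)
$\sqrt{\left(j{\left(-194 \right)} + 94322\right) + t{\left(-39,204 \right)}} = \sqrt{\left(4 i + 94322\right) + \frac{1}{2744}} = \sqrt{\left(94322 + 4 i\right) + \frac{1}{2744}} = \sqrt{\frac{258819569}{2744} + 4 i}$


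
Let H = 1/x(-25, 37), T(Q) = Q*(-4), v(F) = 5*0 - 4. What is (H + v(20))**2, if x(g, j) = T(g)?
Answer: 159201/10000 ≈ 15.920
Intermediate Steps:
v(F) = -4 (v(F) = 0 - 4 = -4)
T(Q) = -4*Q
x(g, j) = -4*g
H = 1/100 (H = 1/(-4*(-25)) = 1/100 ≈ 0.010000)
(H + v(20))**2 = (1/100 - 4)**2 = (-399/100)**2 = 159201/10000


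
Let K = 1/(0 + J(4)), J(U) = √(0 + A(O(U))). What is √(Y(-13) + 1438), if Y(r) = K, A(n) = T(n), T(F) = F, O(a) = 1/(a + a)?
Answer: √(1438 + 2*√2) ≈ 37.958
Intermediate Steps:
O(a) = 1/(2*a)
A(n) = n
J(U) = √2*√(1/U)/2 (J(U) = √(0 + 1/(2*U)) = √(1/(2*U)) = √2*√(1/U)/2)
K = 2*√2 (K = 1/(0 + √2*√(1/4)/2) = 1/(0 + √2*√(¼)/2) = 1/(0 + (½)*√2*(½)) = 1/(0 + √2/4) = 1/(√2/4) = 2*√2 ≈ 2.8284)
Y(r) = 2*√2
√(Y(-13) + 1438) = √(2*√2 + 1438) = √(1438 + 2*√2)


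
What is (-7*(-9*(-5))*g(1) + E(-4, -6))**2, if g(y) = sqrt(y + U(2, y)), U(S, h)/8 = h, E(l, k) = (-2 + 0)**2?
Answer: 885481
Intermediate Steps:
E(l, k) = 4 (E(l, k) = (-2)**2 = 4)
U(S, h) = 8*h
g(y) = 3*sqrt(y) (g(y) = sqrt(y + 8*y) = sqrt(9*y) = 3*sqrt(y))
(-7*(-9*(-5))*g(1) + E(-4, -6))**2 = (-7*(-9*(-5))*3*sqrt(1) + 4)**2 = (-7*(-3*(-15))*3*1 + 4)**2 = (-315*3 + 4)**2 = (-7*135 + 4)**2 = (-945 + 4)**2 = (-941)**2 = 885481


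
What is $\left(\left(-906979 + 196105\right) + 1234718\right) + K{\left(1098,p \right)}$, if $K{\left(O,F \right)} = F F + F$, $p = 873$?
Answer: $1286846$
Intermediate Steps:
$K{\left(O,F \right)} = F + F^{2}$ ($K{\left(O,F \right)} = F^{2} + F = F + F^{2}$)
$\left(\left(-906979 + 196105\right) + 1234718\right) + K{\left(1098,p \right)} = \left(\left(-906979 + 196105\right) + 1234718\right) + 873 \left(1 + 873\right) = \left(-710874 + 1234718\right) + 873 \cdot 874 = 523844 + 763002 = 1286846$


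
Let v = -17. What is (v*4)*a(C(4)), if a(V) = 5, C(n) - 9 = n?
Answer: -340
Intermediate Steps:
C(n) = 9 + n
(v*4)*a(C(4)) = -17*4*5 = -68*5 = -340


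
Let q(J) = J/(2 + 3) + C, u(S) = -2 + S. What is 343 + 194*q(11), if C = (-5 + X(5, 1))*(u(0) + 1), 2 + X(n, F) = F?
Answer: 9669/5 ≈ 1933.8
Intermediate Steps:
X(n, F) = -2 + F
C = 6 (C = (-5 + (-2 + 1))*((-2 + 0) + 1) = (-5 - 1)*(-2 + 1) = -6*(-1) = 6)
q(J) = 6 + J/5 (q(J) = J/(2 + 3) + 6 = J/5 + 6 = 6 + J/5)
343 + 194*q(11) = 343 + 194*(6 + (⅕)*11) = 343 + 194*(6 + 11/5) = 343 + 194*(41/5) = 343 + 7954/5 = 9669/5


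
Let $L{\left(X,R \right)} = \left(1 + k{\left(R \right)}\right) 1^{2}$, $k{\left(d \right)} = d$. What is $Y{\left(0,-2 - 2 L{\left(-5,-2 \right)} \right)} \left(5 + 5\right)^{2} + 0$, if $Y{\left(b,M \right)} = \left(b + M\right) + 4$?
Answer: $400$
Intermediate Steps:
$L{\left(X,R \right)} = 1 + R$ ($L{\left(X,R \right)} = \left(1 + R\right) 1^{2} = \left(1 + R\right) 1 = 1 + R$)
$Y{\left(b,M \right)} = 4 + M + b$ ($Y{\left(b,M \right)} = \left(M + b\right) + 4 = 4 + M + b$)
$Y{\left(0,-2 - 2 L{\left(-5,-2 \right)} \right)} \left(5 + 5\right)^{2} + 0 = \left(4 - \left(2 + 2 \left(1 - 2\right)\right) + 0\right) \left(5 + 5\right)^{2} + 0 = \left(4 - 0 + 0\right) 10^{2} + 0 = \left(4 + \left(-2 + 2\right) + 0\right) 100 + 0 = \left(4 + 0 + 0\right) 100 + 0 = 4 \cdot 100 + 0 = 400 + 0 = 400$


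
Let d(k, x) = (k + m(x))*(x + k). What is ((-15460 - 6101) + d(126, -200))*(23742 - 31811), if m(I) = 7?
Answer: 253390807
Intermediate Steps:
d(k, x) = (7 + k)*(k + x) (d(k, x) = (k + 7)*(x + k) = (7 + k)*(k + x))
((-15460 - 6101) + d(126, -200))*(23742 - 31811) = ((-15460 - 6101) + (126**2 + 7*126 + 7*(-200) + 126*(-200)))*(23742 - 31811) = (-21561 + (15876 + 882 - 1400 - 25200))*(-8069) = (-21561 - 9842)*(-8069) = -31403*(-8069) = 253390807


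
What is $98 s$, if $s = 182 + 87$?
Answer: $26362$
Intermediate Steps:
$s = 269$
$98 s = 98 \cdot 269 = 26362$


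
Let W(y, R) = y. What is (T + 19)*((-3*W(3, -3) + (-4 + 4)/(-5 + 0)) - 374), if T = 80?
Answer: -37917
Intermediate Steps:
(T + 19)*((-3*W(3, -3) + (-4 + 4)/(-5 + 0)) - 374) = (80 + 19)*((-3*3 + (-4 + 4)/(-5 + 0)) - 374) = 99*((-9 + 0/(-5)) - 374) = 99*((-9 + 0*(-⅕)) - 374) = 99*((-9 + 0) - 374) = 99*(-9 - 374) = 99*(-383) = -37917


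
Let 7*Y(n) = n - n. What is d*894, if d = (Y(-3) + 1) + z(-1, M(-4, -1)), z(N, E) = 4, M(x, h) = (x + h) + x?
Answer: 4470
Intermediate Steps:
M(x, h) = h + 2*x (M(x, h) = (h + x) + x = h + 2*x)
Y(n) = 0 (Y(n) = (n - n)/7 = (⅐)*0 = 0)
d = 5 (d = (0 + 1) + 4 = 1 + 4 = 5)
d*894 = 5*894 = 4470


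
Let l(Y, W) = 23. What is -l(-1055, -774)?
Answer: -23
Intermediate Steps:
-l(-1055, -774) = -1*23 = -23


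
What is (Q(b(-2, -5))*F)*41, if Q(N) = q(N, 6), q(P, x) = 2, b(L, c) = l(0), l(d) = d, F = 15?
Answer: 1230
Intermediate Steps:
b(L, c) = 0
Q(N) = 2
(Q(b(-2, -5))*F)*41 = (2*15)*41 = 30*41 = 1230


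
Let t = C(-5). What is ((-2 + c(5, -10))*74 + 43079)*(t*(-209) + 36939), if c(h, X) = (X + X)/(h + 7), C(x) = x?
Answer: 4878019232/3 ≈ 1.6260e+9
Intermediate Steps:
t = -5
c(h, X) = 2*X/(7 + h) (c(h, X) = (2*X)/(7 + h) = 2*X/(7 + h))
((-2 + c(5, -10))*74 + 43079)*(t*(-209) + 36939) = ((-2 + 2*(-10)/(7 + 5))*74 + 43079)*(-5*(-209) + 36939) = ((-2 + 2*(-10)/12)*74 + 43079)*(1045 + 36939) = ((-2 + 2*(-10)*(1/12))*74 + 43079)*37984 = ((-2 - 5/3)*74 + 43079)*37984 = (-11/3*74 + 43079)*37984 = (-814/3 + 43079)*37984 = (128423/3)*37984 = 4878019232/3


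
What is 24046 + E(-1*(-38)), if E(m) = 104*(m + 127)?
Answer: 41206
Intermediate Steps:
E(m) = 13208 + 104*m (E(m) = 104*(127 + m) = 13208 + 104*m)
24046 + E(-1*(-38)) = 24046 + (13208 + 104*(-1*(-38))) = 24046 + (13208 + 104*38) = 24046 + (13208 + 3952) = 24046 + 17160 = 41206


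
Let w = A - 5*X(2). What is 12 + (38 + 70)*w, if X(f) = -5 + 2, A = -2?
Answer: 1416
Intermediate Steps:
X(f) = -3
w = 13 (w = -2 - 5*(-3) = -2 + 15 = 13)
12 + (38 + 70)*w = 12 + (38 + 70)*13 = 12 + 108*13 = 12 + 1404 = 1416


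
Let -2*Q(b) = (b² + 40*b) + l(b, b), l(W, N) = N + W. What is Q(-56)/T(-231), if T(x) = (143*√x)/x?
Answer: -392*I*√231/143 ≈ -41.664*I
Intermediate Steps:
Q(b) = -21*b - b²/2 (Q(b) = -((b² + 40*b) + (b + b))/2 = -((b² + 40*b) + 2*b)/2 = -(b² + 42*b)/2 = -21*b - b²/2)
T(x) = 143/√x
Q(-56)/T(-231) = ((½)*(-56)*(-42 - 1*(-56)))/((143/√(-231))) = ((½)*(-56)*(-42 + 56))/((143*(-I*√231/231))) = ((½)*(-56)*14)/((-13*I*√231/21)) = -392*I*√231/143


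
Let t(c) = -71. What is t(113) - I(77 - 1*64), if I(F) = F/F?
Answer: -72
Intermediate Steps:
I(F) = 1
t(113) - I(77 - 1*64) = -71 - 1*1 = -71 - 1 = -72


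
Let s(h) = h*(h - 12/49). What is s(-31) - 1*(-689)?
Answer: 81222/49 ≈ 1657.6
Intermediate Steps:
s(h) = h*(-12/49 + h) (s(h) = h*(h - 12*1/49) = h*(h - 12/49) = h*(-12/49 + h))
s(-31) - 1*(-689) = (1/49)*(-31)*(-12 + 49*(-31)) - 1*(-689) = (1/49)*(-31)*(-12 - 1519) + 689 = (1/49)*(-31)*(-1531) + 689 = 47461/49 + 689 = 81222/49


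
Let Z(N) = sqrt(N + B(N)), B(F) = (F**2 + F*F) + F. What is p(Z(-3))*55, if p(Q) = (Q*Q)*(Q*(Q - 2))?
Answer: 7920 - 2640*sqrt(3) ≈ 3347.4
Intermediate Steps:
B(F) = F + 2*F**2 (B(F) = (F**2 + F**2) + F = 2*F**2 + F = F + 2*F**2)
Z(N) = sqrt(N + N*(1 + 2*N))
p(Q) = Q**3*(-2 + Q) (p(Q) = Q**2*(Q*(-2 + Q)) = Q**3*(-2 + Q))
p(Z(-3))*55 = ((sqrt(2)*sqrt(-3*(1 - 3)))**3*(-2 + sqrt(2)*sqrt(-3*(1 - 3))))*55 = ((sqrt(2)*sqrt(-3*(-2)))**3*(-2 + sqrt(2)*sqrt(-3*(-2))))*55 = ((sqrt(2)*sqrt(6))**3*(-2 + sqrt(2)*sqrt(6)))*55 = ((2*sqrt(3))**3*(-2 + 2*sqrt(3)))*55 = ((24*sqrt(3))*(-2 + 2*sqrt(3)))*55 = (24*sqrt(3)*(-2 + 2*sqrt(3)))*55 = 1320*sqrt(3)*(-2 + 2*sqrt(3))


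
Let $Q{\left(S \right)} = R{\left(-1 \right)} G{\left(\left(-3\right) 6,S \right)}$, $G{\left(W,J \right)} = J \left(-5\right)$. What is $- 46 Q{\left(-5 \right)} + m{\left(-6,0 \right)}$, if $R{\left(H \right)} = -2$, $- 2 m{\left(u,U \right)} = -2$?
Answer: $2301$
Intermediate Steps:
$m{\left(u,U \right)} = 1$ ($m{\left(u,U \right)} = \left(- \frac{1}{2}\right) \left(-2\right) = 1$)
$G{\left(W,J \right)} = - 5 J$
$Q{\left(S \right)} = 10 S$ ($Q{\left(S \right)} = - 2 \left(- 5 S\right) = 10 S$)
$- 46 Q{\left(-5 \right)} + m{\left(-6,0 \right)} = - 46 \cdot 10 \left(-5\right) + 1 = \left(-46\right) \left(-50\right) + 1 = 2300 + 1 = 2301$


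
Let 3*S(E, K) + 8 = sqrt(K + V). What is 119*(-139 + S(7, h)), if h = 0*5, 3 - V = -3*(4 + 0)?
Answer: -50575/3 + 119*sqrt(15)/3 ≈ -16705.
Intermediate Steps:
V = 15 (V = 3 - (-3)*(4 + 0) = 3 - (-3)*4 = 3 - 1*(-12) = 3 + 12 = 15)
h = 0
S(E, K) = -8/3 + sqrt(15 + K)/3 (S(E, K) = -8/3 + sqrt(K + 15)/3 = -8/3 + sqrt(15 + K)/3)
119*(-139 + S(7, h)) = 119*(-139 + (-8/3 + sqrt(15 + 0)/3)) = 119*(-139 + (-8/3 + sqrt(15)/3)) = 119*(-425/3 + sqrt(15)/3) = -50575/3 + 119*sqrt(15)/3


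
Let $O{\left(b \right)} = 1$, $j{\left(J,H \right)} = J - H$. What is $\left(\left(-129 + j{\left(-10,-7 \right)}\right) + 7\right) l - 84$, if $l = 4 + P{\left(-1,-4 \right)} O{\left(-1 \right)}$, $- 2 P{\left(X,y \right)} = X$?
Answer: $- \frac{1293}{2} \approx -646.5$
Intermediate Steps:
$P{\left(X,y \right)} = - \frac{X}{2}$
$l = \frac{9}{2}$ ($l = 4 + \left(- \frac{1}{2}\right) \left(-1\right) 1 = 4 + \frac{1}{2} \cdot 1 = 4 + \frac{1}{2} = \frac{9}{2} \approx 4.5$)
$\left(\left(-129 + j{\left(-10,-7 \right)}\right) + 7\right) l - 84 = \left(\left(-129 - 3\right) + 7\right) \frac{9}{2} - 84 = \left(-132 + 7\right) \frac{9}{2} - 84 = \left(-125\right) \frac{9}{2} - 84 = - \frac{1125}{2} - 84 = - \frac{1293}{2}$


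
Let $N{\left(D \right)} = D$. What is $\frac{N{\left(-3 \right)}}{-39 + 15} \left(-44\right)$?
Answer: $- \frac{11}{2} \approx -5.5$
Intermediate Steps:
$\frac{N{\left(-3 \right)}}{-39 + 15} \left(-44\right) = \frac{1}{-39 + 15} \left(-3\right) \left(-44\right) = \frac{1}{-24} \left(-3\right) \left(-44\right) = \left(- \frac{1}{24}\right) \left(-3\right) \left(-44\right) = \frac{1}{8} \left(-44\right) = - \frac{11}{2}$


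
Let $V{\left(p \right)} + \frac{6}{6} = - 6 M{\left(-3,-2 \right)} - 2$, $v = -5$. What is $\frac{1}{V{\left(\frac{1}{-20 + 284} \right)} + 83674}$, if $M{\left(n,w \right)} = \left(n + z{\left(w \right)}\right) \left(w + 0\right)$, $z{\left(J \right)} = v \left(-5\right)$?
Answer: $\frac{1}{83935} \approx 1.1914 \cdot 10^{-5}$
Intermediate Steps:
$z{\left(J \right)} = 25$ ($z{\left(J \right)} = \left(-5\right) \left(-5\right) = 25$)
$M{\left(n,w \right)} = w \left(25 + n\right)$ ($M{\left(n,w \right)} = \left(n + 25\right) \left(w + 0\right) = \left(25 + n\right) w = w \left(25 + n\right)$)
$V{\left(p \right)} = 261$ ($V{\left(p \right)} = -1 - \left(2 + 6 \left(- 2 \left(25 - 3\right)\right)\right) = -1 - \left(2 + 6 \left(\left(-2\right) 22\right)\right) = -1 - -262 = -1 + \left(264 - 2\right) = -1 + 262 = 261$)
$\frac{1}{V{\left(\frac{1}{-20 + 284} \right)} + 83674} = \frac{1}{261 + 83674} = \frac{1}{83935}$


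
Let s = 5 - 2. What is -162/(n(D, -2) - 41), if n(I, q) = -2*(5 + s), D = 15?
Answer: 54/19 ≈ 2.8421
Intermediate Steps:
s = 3
n(I, q) = -16 (n(I, q) = -2*(5 + 3) = -2*8 = -16)
-162/(n(D, -2) - 41) = -162/(-16 - 41) = -162/(-57) = -162*(-1/57) = 54/19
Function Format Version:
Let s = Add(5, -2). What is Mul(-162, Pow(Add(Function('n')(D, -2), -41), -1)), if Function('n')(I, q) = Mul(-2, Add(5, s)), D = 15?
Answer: Rational(54, 19) ≈ 2.8421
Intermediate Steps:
s = 3
Function('n')(I, q) = -16 (Function('n')(I, q) = Mul(-2, Add(5, 3)) = Mul(-2, 8) = -16)
Mul(-162, Pow(Add(Function('n')(D, -2), -41), -1)) = Mul(-162, Pow(Add(-16, -41), -1)) = Mul(-162, Pow(-57, -1)) = Mul(-162, Rational(-1, 57)) = Rational(54, 19)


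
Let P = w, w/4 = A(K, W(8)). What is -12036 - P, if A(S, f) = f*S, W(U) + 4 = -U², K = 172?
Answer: 34748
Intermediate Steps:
W(U) = -4 - U²
A(S, f) = S*f
w = -46784 (w = 4*(172*(-4 - 1*8²)) = 4*(172*(-4 - 1*64)) = 4*(172*(-4 - 64)) = 4*(172*(-68)) = 4*(-11696) = -46784)
P = -46784
-12036 - P = -12036 - 1*(-46784) = -12036 + 46784 = 34748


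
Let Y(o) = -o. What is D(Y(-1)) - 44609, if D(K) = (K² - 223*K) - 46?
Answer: -44877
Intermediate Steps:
D(K) = -46 + K² - 223*K
D(Y(-1)) - 44609 = (-46 + (-1*(-1))² - (-223)*(-1)) - 44609 = (-46 + 1² - 223*1) - 44609 = (-46 + 1 - 223) - 44609 = -268 - 44609 = -44877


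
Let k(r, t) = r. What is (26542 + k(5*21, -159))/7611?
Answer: 26647/7611 ≈ 3.5011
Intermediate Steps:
(26542 + k(5*21, -159))/7611 = (26542 + 5*21)/7611 = (26542 + 105)*(1/7611) = 26647*(1/7611) = 26647/7611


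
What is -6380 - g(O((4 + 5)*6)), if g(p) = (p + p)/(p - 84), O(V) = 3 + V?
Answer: -57382/9 ≈ -6375.8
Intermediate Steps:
g(p) = 2*p/(-84 + p) (g(p) = (2*p)/(-84 + p) = 2*p/(-84 + p))
-6380 - g(O((4 + 5)*6)) = -6380 - 2*(3 + (4 + 5)*6)/(-84 + (3 + (4 + 5)*6)) = -6380 - 2*(3 + 9*6)/(-84 + (3 + 9*6)) = -6380 - 2*(3 + 54)/(-84 + (3 + 54)) = -6380 - 2*57/(-84 + 57) = -6380 - 2*57/(-27) = -6380 - 2*57*(-1)/27 = -6380 - 1*(-38/9) = -6380 + 38/9 = -57382/9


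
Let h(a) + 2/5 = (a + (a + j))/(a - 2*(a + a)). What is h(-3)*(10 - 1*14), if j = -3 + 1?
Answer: 232/45 ≈ 5.1556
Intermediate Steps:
j = -2
h(a) = -⅖ - (-2 + 2*a)/(3*a) (h(a) = -⅖ + (a + (a - 2))/(a - 2*(a + a)) = -⅖ + (a + (-2 + a))/(a - 4*a) = -⅖ + (-2 + 2*a)/(a - 4*a) = -⅖ + (-2 + 2*a)/((-3*a)) = -⅖ + (-2 + 2*a)*(-1/(3*a)) = -⅖ - (-2 + 2*a)/(3*a))
h(-3)*(10 - 1*14) = ((2/15)*(5 - 8*(-3))/(-3))*(10 - 1*14) = ((2/15)*(-⅓)*(5 + 24))*(10 - 14) = ((2/15)*(-⅓)*29)*(-4) = -58/45*(-4) = 232/45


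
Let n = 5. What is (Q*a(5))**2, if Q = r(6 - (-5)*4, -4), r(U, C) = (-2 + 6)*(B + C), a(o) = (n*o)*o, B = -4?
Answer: 16000000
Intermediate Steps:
a(o) = 5*o**2 (a(o) = (5*o)*o = 5*o**2)
r(U, C) = -16 + 4*C (r(U, C) = (-2 + 6)*(-4 + C) = 4*(-4 + C) = -16 + 4*C)
Q = -32 (Q = -16 + 4*(-4) = -16 - 16 = -32)
(Q*a(5))**2 = (-160*5**2)**2 = (-160*25)**2 = (-32*125)**2 = (-4000)**2 = 16000000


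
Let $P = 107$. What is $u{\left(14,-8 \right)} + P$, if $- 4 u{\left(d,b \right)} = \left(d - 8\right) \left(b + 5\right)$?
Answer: $\frac{223}{2} \approx 111.5$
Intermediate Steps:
$u{\left(d,b \right)} = - \frac{\left(-8 + d\right) \left(5 + b\right)}{4}$ ($u{\left(d,b \right)} = - \frac{\left(d - 8\right) \left(b + 5\right)}{4} = - \frac{\left(-8 + d\right) \left(5 + b\right)}{4}$)
$u{\left(14,-8 \right)} + P = \left(10 + 2 \left(-8\right) - \frac{35}{2} - \left(-2\right) 14\right) + 107 = \left(10 - 16 - \frac{35}{2} + 28\right) + 107 = \frac{9}{2} + 107 = \frac{223}{2}$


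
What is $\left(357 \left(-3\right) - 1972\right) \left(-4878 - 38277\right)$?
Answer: $131320665$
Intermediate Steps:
$\left(357 \left(-3\right) - 1972\right) \left(-4878 - 38277\right) = \left(-1071 - 1972\right) \left(-43155\right) = \left(-3043\right) \left(-43155\right) = 131320665$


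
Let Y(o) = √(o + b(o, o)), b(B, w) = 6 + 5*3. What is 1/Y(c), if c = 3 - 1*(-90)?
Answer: √114/114 ≈ 0.093659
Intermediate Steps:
b(B, w) = 21 (b(B, w) = 6 + 15 = 21)
c = 93 (c = 3 + 90 = 93)
Y(o) = √(21 + o) (Y(o) = √(o + 21) = √(21 + o))
1/Y(c) = 1/(√(21 + 93)) = 1/(√114) = √114/114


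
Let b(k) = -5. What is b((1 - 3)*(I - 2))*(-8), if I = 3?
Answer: 40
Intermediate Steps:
b((1 - 3)*(I - 2))*(-8) = -5*(-8) = 40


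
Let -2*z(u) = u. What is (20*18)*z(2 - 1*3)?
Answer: 180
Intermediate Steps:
z(u) = -u/2
(20*18)*z(2 - 1*3) = (20*18)*(-(2 - 1*3)/2) = 360*(-(2 - 3)/2) = 360*(-½*(-1)) = 360*(½) = 180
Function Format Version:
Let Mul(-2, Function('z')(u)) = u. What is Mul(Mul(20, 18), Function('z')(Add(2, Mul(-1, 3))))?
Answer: 180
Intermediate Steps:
Function('z')(u) = Mul(Rational(-1, 2), u)
Mul(Mul(20, 18), Function('z')(Add(2, Mul(-1, 3)))) = Mul(Mul(20, 18), Mul(Rational(-1, 2), Add(2, Mul(-1, 3)))) = Mul(360, Mul(Rational(-1, 2), Add(2, -3))) = Mul(360, Mul(Rational(-1, 2), -1)) = Mul(360, Rational(1, 2)) = 180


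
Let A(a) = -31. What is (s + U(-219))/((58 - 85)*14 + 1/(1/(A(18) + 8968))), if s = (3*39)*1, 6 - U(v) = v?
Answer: 38/951 ≈ 0.039958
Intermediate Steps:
U(v) = 6 - v
s = 117 (s = 117*1 = 117)
(s + U(-219))/((58 - 85)*14 + 1/(1/(A(18) + 8968))) = (117 + (6 - 1*(-219)))/((58 - 85)*14 + 1/(1/(-31 + 8968))) = (117 + (6 + 219))/(-27*14 + 1/(1/8937)) = (117 + 225)/(-378 + 1/(1/8937)) = 342/(-378 + 8937) = 342/8559 = 342*(1/8559) = 38/951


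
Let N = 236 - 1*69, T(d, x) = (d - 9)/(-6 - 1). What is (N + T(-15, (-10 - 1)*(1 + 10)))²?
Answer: 1423249/49 ≈ 29046.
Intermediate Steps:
T(d, x) = 9/7 - d/7 (T(d, x) = (-9 + d)/(-7) = (-9 + d)*(-⅐) = 9/7 - d/7)
N = 167 (N = 236 - 69 = 167)
(N + T(-15, (-10 - 1)*(1 + 10)))² = (167 + (9/7 - ⅐*(-15)))² = (167 + (9/7 + 15/7))² = (167 + 24/7)² = (1193/7)² = 1423249/49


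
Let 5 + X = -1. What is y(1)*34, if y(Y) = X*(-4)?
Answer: 816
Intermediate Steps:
X = -6 (X = -5 - 1 = -6)
y(Y) = 24 (y(Y) = -6*(-4) = 24)
y(1)*34 = 24*34 = 816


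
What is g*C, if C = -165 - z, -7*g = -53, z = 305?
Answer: -24910/7 ≈ -3558.6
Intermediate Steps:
g = 53/7 (g = -1/7*(-53) = 53/7 ≈ 7.5714)
C = -470 (C = -165 - 1*305 = -165 - 305 = -470)
g*C = (53/7)*(-470) = -24910/7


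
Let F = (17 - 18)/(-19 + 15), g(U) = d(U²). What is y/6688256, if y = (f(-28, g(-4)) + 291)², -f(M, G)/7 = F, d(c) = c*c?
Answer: 1338649/107012096 ≈ 0.012509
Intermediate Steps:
d(c) = c²
g(U) = U⁴ (g(U) = (U²)² = U⁴)
F = ¼ (F = -1/(-4) = -1*(-¼) = ¼ ≈ 0.25000)
f(M, G) = -7/4 (f(M, G) = -7*¼ = -7/4)
y = 1338649/16 (y = (-7/4 + 291)² = (1157/4)² = 1338649/16 ≈ 83666.)
y/6688256 = (1338649/16)/6688256 = (1338649/16)*(1/6688256) = 1338649/107012096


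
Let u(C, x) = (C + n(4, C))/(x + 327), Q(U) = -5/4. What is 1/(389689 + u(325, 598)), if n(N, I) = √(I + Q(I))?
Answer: 266742361000/103946657636017741 - 370*√1295/103946657636017741 ≈ 2.5661e-6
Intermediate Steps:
Q(U) = -5/4 (Q(U) = -5*¼ = -5/4)
n(N, I) = √(-5/4 + I) (n(N, I) = √(I - 5/4) = √(-5/4 + I))
u(C, x) = (C + √(-5 + 4*C)/2)/(327 + x) (u(C, x) = (C + √(-5 + 4*C)/2)/(x + 327) = (C + √(-5 + 4*C)/2)/(327 + x))
1/(389689 + u(325, 598)) = 1/(389689 + (325 + √(-5 + 4*325)/2)/(327 + 598)) = 1/(389689 + (325 + √(-5 + 1300)/2)/925) = 1/(389689 + (325 + √1295/2)/925) = 1/(389689 + (13/37 + √1295/1850)) = 1/(14418506/37 + √1295/1850)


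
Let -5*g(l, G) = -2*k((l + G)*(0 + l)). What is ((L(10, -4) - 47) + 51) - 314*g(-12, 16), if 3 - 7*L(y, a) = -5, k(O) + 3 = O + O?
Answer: 435384/35 ≈ 12440.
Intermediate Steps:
k(O) = -3 + 2*O (k(O) = -3 + (O + O) = -3 + 2*O)
g(l, G) = -6/5 + 4*l*(G + l)/5 (g(l, G) = -(-2)*(-3 + 2*((l + G)*(0 + l)))/5 = -(-2)*(-3 + 2*((G + l)*l))/5 = -(-2)*(-3 + 2*(l*(G + l)))/5 = -(-2)*(-3 + 2*l*(G + l))/5 = -(6 - 4*l*(G + l))/5 = -6/5 + 4*l*(G + l)/5)
L(y, a) = 8/7 (L(y, a) = 3/7 - 1/7*(-5) = 3/7 + 5/7 = 8/7)
((L(10, -4) - 47) + 51) - 314*g(-12, 16) = ((8/7 - 47) + 51) - 314*(-6/5 + (4/5)*(-12)*(16 - 12)) = (-321/7 + 51) - 314*(-6/5 + (4/5)*(-12)*4) = 36/7 - 314*(-6/5 - 192/5) = 36/7 - 314*(-198/5) = 36/7 + 62172/5 = 435384/35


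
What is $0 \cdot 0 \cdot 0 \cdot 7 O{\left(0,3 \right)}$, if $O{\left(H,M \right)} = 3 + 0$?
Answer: $0$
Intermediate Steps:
$O{\left(H,M \right)} = 3$
$0 \cdot 0 \cdot 0 \cdot 7 O{\left(0,3 \right)} = 0 \cdot 0 \cdot 0 \cdot 7 \cdot 3 = 0 \cdot 0 \cdot 7 \cdot 3 = 0 \cdot 7 \cdot 3 = 0 \cdot 3 = 0$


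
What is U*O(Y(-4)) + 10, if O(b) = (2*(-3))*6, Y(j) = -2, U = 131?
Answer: -4706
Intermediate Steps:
O(b) = -36 (O(b) = -6*6 = -36)
U*O(Y(-4)) + 10 = 131*(-36) + 10 = -4716 + 10 = -4706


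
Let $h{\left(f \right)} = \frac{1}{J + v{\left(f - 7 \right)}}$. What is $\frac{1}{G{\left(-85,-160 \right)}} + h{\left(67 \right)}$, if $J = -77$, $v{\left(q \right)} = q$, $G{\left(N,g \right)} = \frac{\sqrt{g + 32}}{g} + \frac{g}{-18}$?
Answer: $\frac{1167919}{21761377} + \frac{810 i \sqrt{2}}{1280081} \approx 0.053669 + 0.00089488 i$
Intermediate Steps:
$G{\left(N,g \right)} = - \frac{g}{18} + \frac{\sqrt{32 + g}}{g}$ ($G{\left(N,g \right)} = \frac{\sqrt{32 + g}}{g} + g \left(- \frac{1}{18}\right) = \frac{\sqrt{32 + g}}{g} - \frac{g}{18} = - \frac{g}{18} + \frac{\sqrt{32 + g}}{g}$)
$h{\left(f \right)} = \frac{1}{-84 + f}$ ($h{\left(f \right)} = \frac{1}{-77 + \left(f - 7\right)} = \frac{1}{-77 + \left(-7 + f\right)} = \frac{1}{-84 + f}$)
$\frac{1}{G{\left(-85,-160 \right)}} + h{\left(67 \right)} = \frac{1}{\left(- \frac{1}{18}\right) \left(-160\right) + \frac{\sqrt{32 - 160}}{-160}} + \frac{1}{-84 + 67} = \frac{1}{\frac{80}{9} - \frac{\sqrt{-128}}{160}} + \frac{1}{-17} = \frac{1}{\frac{80}{9} - \frac{8 i \sqrt{2}}{160}} - \frac{1}{17} = \frac{1}{\frac{80}{9} - \frac{i \sqrt{2}}{20}} - \frac{1}{17} = - \frac{1}{17} + \frac{1}{\frac{80}{9} - \frac{i \sqrt{2}}{20}}$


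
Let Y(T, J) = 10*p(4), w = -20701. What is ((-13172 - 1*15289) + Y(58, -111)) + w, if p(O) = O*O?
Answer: -49002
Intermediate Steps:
p(O) = O²
Y(T, J) = 160 (Y(T, J) = 10*4² = 10*16 = 160)
((-13172 - 1*15289) + Y(58, -111)) + w = ((-13172 - 1*15289) + 160) - 20701 = ((-13172 - 15289) + 160) - 20701 = (-28461 + 160) - 20701 = -28301 - 20701 = -49002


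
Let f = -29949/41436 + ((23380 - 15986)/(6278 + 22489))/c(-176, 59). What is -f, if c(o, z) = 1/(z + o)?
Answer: 4078638179/132443268 ≈ 30.795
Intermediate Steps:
c(o, z) = 1/(o + z)
f = -4078638179/132443268 (f = -29949/41436 + ((23380 - 15986)/(6278 + 22489))/(1/(-176 + 59)) = -29949*1/41436 + (7394/28767)/(1/(-117)) = -9983/13812 + (7394*(1/28767))/(-1/117) = -9983/13812 + (7394/28767)*(-117) = -9983/13812 - 288366/9589 = -4078638179/132443268 ≈ -30.795)
-f = -1*(-4078638179/132443268) = 4078638179/132443268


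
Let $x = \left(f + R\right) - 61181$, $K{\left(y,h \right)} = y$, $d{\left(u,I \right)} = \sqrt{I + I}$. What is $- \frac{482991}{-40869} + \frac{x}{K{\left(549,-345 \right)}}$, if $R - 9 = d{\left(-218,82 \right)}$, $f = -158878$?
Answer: $- \frac{323261533}{831003} + \frac{2 \sqrt{41}}{549} \approx -388.98$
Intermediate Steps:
$d{\left(u,I \right)} = \sqrt{2} \sqrt{I}$ ($d{\left(u,I \right)} = \sqrt{2 I} = \sqrt{2} \sqrt{I}$)
$R = 9 + 2 \sqrt{41}$ ($R = 9 + \sqrt{2} \sqrt{82} = 9 + 2 \sqrt{41} \approx 21.806$)
$x = -220050 + 2 \sqrt{41}$ ($x = \left(-158878 + \left(9 + 2 \sqrt{41}\right)\right) - 61181 = \left(-158869 + 2 \sqrt{41}\right) - 61181 = -220050 + 2 \sqrt{41} \approx -2.2004 \cdot 10^{5}$)
$- \frac{482991}{-40869} + \frac{x}{K{\left(549,-345 \right)}} = - \frac{482991}{-40869} + \frac{-220050 + 2 \sqrt{41}}{549} = \left(-482991\right) \left(- \frac{1}{40869}\right) + \left(-220050 + 2 \sqrt{41}\right) \frac{1}{549} = \frac{160997}{13623} - \left(\frac{24450}{61} - \frac{2 \sqrt{41}}{549}\right) = - \frac{323261533}{831003} + \frac{2 \sqrt{41}}{549}$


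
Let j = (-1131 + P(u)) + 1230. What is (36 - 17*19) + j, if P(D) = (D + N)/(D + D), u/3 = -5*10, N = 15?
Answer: -3751/20 ≈ -187.55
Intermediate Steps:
u = -150 (u = 3*(-5*10) = 3*(-50) = -150)
P(D) = (15 + D)/(2*D) (P(D) = (D + 15)/(D + D) = (15 + D)/((2*D)) = (15 + D)*(1/(2*D)) = (15 + D)/(2*D))
j = 1989/20 (j = (-1131 + (1/2)*(15 - 150)/(-150)) + 1230 = (-1131 + (1/2)*(-1/150)*(-135)) + 1230 = (-1131 + 9/20) + 1230 = -22611/20 + 1230 = 1989/20 ≈ 99.450)
(36 - 17*19) + j = (36 - 17*19) + 1989/20 = (36 - 323) + 1989/20 = -287 + 1989/20 = -3751/20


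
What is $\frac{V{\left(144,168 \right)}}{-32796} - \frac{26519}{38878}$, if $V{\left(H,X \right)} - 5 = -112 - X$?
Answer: $- \frac{429512837}{637521444} \approx -0.67372$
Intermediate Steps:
$V{\left(H,X \right)} = -107 - X$ ($V{\left(H,X \right)} = 5 - \left(112 + X\right) = -107 - X$)
$\frac{V{\left(144,168 \right)}}{-32796} - \frac{26519}{38878} = \frac{-107 - 168}{-32796} - \frac{26519}{38878} = \left(-107 - 168\right) \left(- \frac{1}{32796}\right) - \frac{26519}{38878} = \left(-275\right) \left(- \frac{1}{32796}\right) - \frac{26519}{38878} = \frac{275}{32796} - \frac{26519}{38878} = - \frac{429512837}{637521444}$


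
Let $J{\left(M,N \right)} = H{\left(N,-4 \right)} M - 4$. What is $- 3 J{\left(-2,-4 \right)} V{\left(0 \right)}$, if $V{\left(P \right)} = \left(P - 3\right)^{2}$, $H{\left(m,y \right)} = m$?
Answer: $-108$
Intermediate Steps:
$V{\left(P \right)} = \left(-3 + P\right)^{2}$
$J{\left(M,N \right)} = -4 + M N$ ($J{\left(M,N \right)} = N M - 4 = M N - 4 = -4 + M N$)
$- 3 J{\left(-2,-4 \right)} V{\left(0 \right)} = - 3 \left(-4 - -8\right) \left(-3 + 0\right)^{2} = - 3 \left(-4 + 8\right) \left(-3\right)^{2} = \left(-3\right) 4 \cdot 9 = \left(-12\right) 9 = -108$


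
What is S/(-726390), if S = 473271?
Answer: -157757/242130 ≈ -0.65154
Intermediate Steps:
S/(-726390) = 473271/(-726390) = 473271*(-1/726390) = -157757/242130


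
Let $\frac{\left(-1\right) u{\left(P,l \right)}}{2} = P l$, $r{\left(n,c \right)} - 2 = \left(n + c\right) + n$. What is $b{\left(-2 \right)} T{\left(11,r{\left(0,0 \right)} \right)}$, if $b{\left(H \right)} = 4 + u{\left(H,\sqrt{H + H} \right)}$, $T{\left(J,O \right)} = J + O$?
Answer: $52 + 104 i \approx 52.0 + 104.0 i$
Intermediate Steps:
$r{\left(n,c \right)} = 2 + c + 2 n$ ($r{\left(n,c \right)} = 2 + \left(\left(n + c\right) + n\right) = 2 + \left(\left(c + n\right) + n\right) = 2 + \left(c + 2 n\right) = 2 + c + 2 n$)
$u{\left(P,l \right)} = - 2 P l$
$b{\left(H \right)} = 4 - 2 \sqrt{2} H^{\frac{3}{2}}$ ($b{\left(H \right)} = 4 - 2 H \sqrt{H + H} = 4 - 2 H \sqrt{2 H} = 4 - 2 H \sqrt{2} \sqrt{H} = 4 - 2 \sqrt{2} H^{\frac{3}{2}}$)
$b{\left(-2 \right)} T{\left(11,r{\left(0,0 \right)} \right)} = \left(4 - 2 \sqrt{2} \left(-2\right)^{\frac{3}{2}}\right) \left(11 + \left(2 + 0 + 2 \cdot 0\right)\right) = \left(4 - 2 \sqrt{2} \left(- 2 i \sqrt{2}\right)\right) \left(11 + \left(2 + 0 + 0\right)\right) = \left(4 + 8 i\right) \left(11 + 2\right) = \left(4 + 8 i\right) 13 = 52 + 104 i$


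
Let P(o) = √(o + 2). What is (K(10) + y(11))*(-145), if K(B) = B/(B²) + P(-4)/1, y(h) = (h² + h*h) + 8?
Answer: -72529/2 - 145*I*√2 ≈ -36265.0 - 205.06*I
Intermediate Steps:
P(o) = √(2 + o)
y(h) = 8 + 2*h² (y(h) = (h² + h²) + 8 = 2*h² + 8 = 8 + 2*h²)
K(B) = 1/B + I*√2 (K(B) = B/(B²) + √(2 - 4)/1 = B/B² + √(-2)*1 = 1/B + (I*√2)*1 = 1/B + I*√2)
(K(10) + y(11))*(-145) = ((1/10 + I*√2) + (8 + 2*11²))*(-145) = ((⅒ + I*√2) + (8 + 2*121))*(-145) = ((⅒ + I*√2) + (8 + 242))*(-145) = ((⅒ + I*√2) + 250)*(-145) = (2501/10 + I*√2)*(-145) = -72529/2 - 145*I*√2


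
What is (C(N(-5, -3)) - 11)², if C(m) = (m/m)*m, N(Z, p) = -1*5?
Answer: 256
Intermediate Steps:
N(Z, p) = -5
C(m) = m (C(m) = 1*m = m)
(C(N(-5, -3)) - 11)² = (-5 - 11)² = (-16)² = 256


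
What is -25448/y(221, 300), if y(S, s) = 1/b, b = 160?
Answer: -4071680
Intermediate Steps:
y(S, s) = 1/160
-25448/y(221, 300) = -25448/1/160 = -25448*160 = -4071680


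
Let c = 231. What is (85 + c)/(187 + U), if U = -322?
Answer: -316/135 ≈ -2.3407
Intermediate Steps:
(85 + c)/(187 + U) = (85 + 231)/(187 - 322) = 316/(-135) = 316*(-1/135) = -316/135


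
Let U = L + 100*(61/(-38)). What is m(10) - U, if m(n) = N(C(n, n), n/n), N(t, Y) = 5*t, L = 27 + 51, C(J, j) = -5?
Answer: 1093/19 ≈ 57.526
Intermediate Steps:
L = 78
m(n) = -25 (m(n) = 5*(-5) = -25)
U = -1568/19 (U = 78 + 100*(61/(-38)) = 78 + 100*(61*(-1/38)) = 78 + 100*(-61/38) = 78 - 3050/19 = -1568/19 ≈ -82.526)
m(10) - U = -25 - 1*(-1568/19) = -25 + 1568/19 = 1093/19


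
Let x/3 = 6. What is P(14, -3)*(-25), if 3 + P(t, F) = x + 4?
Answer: -475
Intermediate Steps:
x = 18 (x = 3*6 = 18)
P(t, F) = 19 (P(t, F) = -3 + (18 + 4) = -3 + 22 = 19)
P(14, -3)*(-25) = 19*(-25) = -475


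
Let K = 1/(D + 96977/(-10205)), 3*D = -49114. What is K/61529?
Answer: -2355/2373596191633 ≈ -9.9216e-10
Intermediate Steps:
D = -49114/3 (D = (1/3)*(-49114) = -49114/3 ≈ -16371.)
K = -30615/501499301 (K = 1/(-49114/3 + 96977/(-10205)) = 1/(-49114/3 + 96977*(-1/10205)) = 1/(-49114/3 - 96977/10205) = 1/(-501499301/30615) = -30615/501499301 ≈ -6.1047e-5)
K/61529 = -30615/501499301/61529 = -30615/501499301*1/61529 = -2355/2373596191633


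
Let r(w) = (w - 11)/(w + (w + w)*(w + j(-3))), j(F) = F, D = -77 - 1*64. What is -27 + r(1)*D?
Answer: -497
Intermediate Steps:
D = -141 (D = -77 - 64 = -141)
r(w) = (-11 + w)/(w + 2*w*(-3 + w)) (r(w) = (w - 11)/(w + (w + w)*(w - 3)) = (-11 + w)/(w + (2*w)*(-3 + w)) = (-11 + w)/(w + 2*w*(-3 + w)))
-27 + r(1)*D = -27 + ((-11 + 1)/(1*(-5 + 2*1)))*(-141) = -27 + (1*(-10)/(-5 + 2))*(-141) = -27 + (1*(-10)/(-3))*(-141) = -27 + (1*(-⅓)*(-10))*(-141) = -27 + (10/3)*(-141) = -27 - 470 = -497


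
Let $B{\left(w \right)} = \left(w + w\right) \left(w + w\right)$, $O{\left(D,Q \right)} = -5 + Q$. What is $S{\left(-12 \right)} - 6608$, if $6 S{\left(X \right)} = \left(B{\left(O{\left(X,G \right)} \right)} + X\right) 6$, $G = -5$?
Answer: $-6220$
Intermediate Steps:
$B{\left(w \right)} = 4 w^{2}$ ($B{\left(w \right)} = 2 w 2 w = 4 w^{2}$)
$S{\left(X \right)} = 400 + X$ ($S{\left(X \right)} = \frac{\left(4 \left(-5 - 5\right)^{2} + X\right) 6}{6} = \frac{\left(4 \left(-10\right)^{2} + X\right) 6}{6} = \frac{\left(4 \cdot 100 + X\right) 6}{6} = \frac{\left(400 + X\right) 6}{6} = \frac{2400 + 6 X}{6} = 400 + X$)
$S{\left(-12 \right)} - 6608 = \left(400 - 12\right) - 6608 = 388 - 6608 = -6220$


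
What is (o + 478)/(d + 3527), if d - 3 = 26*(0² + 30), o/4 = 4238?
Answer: 1743/431 ≈ 4.0441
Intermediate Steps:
o = 16952 (o = 4*4238 = 16952)
d = 783 (d = 3 + 26*(0² + 30) = 3 + 26*(0 + 30) = 3 + 26*30 = 3 + 780 = 783)
(o + 478)/(d + 3527) = (16952 + 478)/(783 + 3527) = 17430/4310 = 17430*(1/4310) = 1743/431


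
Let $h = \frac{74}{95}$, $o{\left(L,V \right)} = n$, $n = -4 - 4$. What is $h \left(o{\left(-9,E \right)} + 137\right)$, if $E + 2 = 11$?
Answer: $\frac{9546}{95} \approx 100.48$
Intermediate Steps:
$E = 9$ ($E = -2 + 11 = 9$)
$n = -8$
$o{\left(L,V \right)} = -8$
$h = \frac{74}{95}$ ($h = 74 \cdot \frac{1}{95} = \frac{74}{95} \approx 0.77895$)
$h \left(o{\left(-9,E \right)} + 137\right) = \frac{74 \left(-8 + 137\right)}{95} = \frac{74}{95} \cdot 129 = \frac{9546}{95}$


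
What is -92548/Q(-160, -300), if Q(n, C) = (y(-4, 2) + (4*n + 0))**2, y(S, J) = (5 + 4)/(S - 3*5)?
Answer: -33409828/148084561 ≈ -0.22561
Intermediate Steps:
y(S, J) = 9/(-15 + S) (y(S, J) = 9/(S - 15) = 9/(-15 + S))
Q(n, C) = (-9/19 + 4*n)**2 (Q(n, C) = (9/(-15 - 4) + (4*n + 0))**2 = (9/(-19) + 4*n)**2 = (9*(-1/19) + 4*n)**2 = (-9/19 + 4*n)**2)
-92548/Q(-160, -300) = -92548*361/(-9 + 76*(-160))**2 = -92548*361/(-9 - 12160)**2 = -92548/((1/361)*(-12169)**2) = -92548/((1/361)*148084561) = -92548/148084561/361 = -92548*361/148084561 = -33409828/148084561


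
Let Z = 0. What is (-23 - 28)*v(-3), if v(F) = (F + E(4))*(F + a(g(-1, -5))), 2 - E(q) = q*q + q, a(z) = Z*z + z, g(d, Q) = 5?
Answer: 2142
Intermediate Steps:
a(z) = z (a(z) = 0*z + z = 0 + z = z)
E(q) = 2 - q - q² (E(q) = 2 - (q*q + q) = 2 - (q² + q) = 2 - (q + q²) = 2 + (-q - q²) = 2 - q - q²)
v(F) = (-18 + F)*(5 + F) (v(F) = (F + (2 - 1*4 - 1*4²))*(F + 5) = (F + (2 - 4 - 1*16))*(5 + F) = (F + (2 - 4 - 16))*(5 + F) = (F - 18)*(5 + F) = (-18 + F)*(5 + F))
(-23 - 28)*v(-3) = (-23 - 28)*(-90 + (-3)² - 13*(-3)) = -51*(-90 + 9 + 39) = -51*(-42) = 2142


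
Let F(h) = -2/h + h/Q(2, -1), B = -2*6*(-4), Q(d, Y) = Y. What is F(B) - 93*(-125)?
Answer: 277847/24 ≈ 11577.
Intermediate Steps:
B = 48 (B = -12*(-4) = 48)
F(h) = -h - 2/h (F(h) = -2/h + h/(-1) = -2/h + h*(-1) = -2/h - h = -h - 2/h)
F(B) - 93*(-125) = (-1*48 - 2/48) - 93*(-125) = (-48 - 2*1/48) + 11625 = (-48 - 1/24) + 11625 = -1153/24 + 11625 = 277847/24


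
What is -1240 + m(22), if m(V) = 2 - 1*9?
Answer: -1247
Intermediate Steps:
m(V) = -7 (m(V) = 2 - 9 = -7)
-1240 + m(22) = -1240 - 7 = -1247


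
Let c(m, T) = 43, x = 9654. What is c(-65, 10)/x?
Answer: 43/9654 ≈ 0.0044541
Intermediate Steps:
c(-65, 10)/x = 43/9654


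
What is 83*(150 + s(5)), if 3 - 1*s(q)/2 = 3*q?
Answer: 10458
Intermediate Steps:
s(q) = 6 - 6*q
83*(150 + s(5)) = 83*(150 + (6 - 6*5)) = 83*(150 + (6 - 30)) = 83*(150 - 24) = 83*126 = 10458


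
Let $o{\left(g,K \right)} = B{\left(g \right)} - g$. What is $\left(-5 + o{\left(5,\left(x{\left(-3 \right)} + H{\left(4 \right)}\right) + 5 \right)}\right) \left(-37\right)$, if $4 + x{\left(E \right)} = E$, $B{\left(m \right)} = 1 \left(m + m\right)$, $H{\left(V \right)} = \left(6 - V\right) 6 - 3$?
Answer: $0$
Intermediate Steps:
$H{\left(V \right)} = 33 - 6 V$ ($H{\left(V \right)} = \left(36 - 6 V\right) - 3 = 33 - 6 V$)
$B{\left(m \right)} = 2 m$ ($B{\left(m \right)} = 1 \cdot 2 m = 2 m$)
$x{\left(E \right)} = -4 + E$
$o{\left(g,K \right)} = g$ ($o{\left(g,K \right)} = 2 g - g = g$)
$\left(-5 + o{\left(5,\left(x{\left(-3 \right)} + H{\left(4 \right)}\right) + 5 \right)}\right) \left(-37\right) = \left(-5 + 5\right) \left(-37\right) = 0 \left(-37\right) = 0$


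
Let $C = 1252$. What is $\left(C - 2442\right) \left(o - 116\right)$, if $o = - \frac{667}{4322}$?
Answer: $\frac{298701305}{2161} \approx 1.3822 \cdot 10^{5}$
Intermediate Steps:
$o = - \frac{667}{4322}$ ($o = \left(-667\right) \frac{1}{4322} = - \frac{667}{4322} \approx -0.15433$)
$\left(C - 2442\right) \left(o - 116\right) = \left(1252 - 2442\right) \left(- \frac{667}{4322} - 116\right) = \left(-1190\right) \left(- \frac{502019}{4322}\right) = \frac{298701305}{2161}$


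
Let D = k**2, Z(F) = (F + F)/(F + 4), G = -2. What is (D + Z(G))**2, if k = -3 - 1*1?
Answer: 196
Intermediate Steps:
k = -4 (k = -3 - 1 = -4)
Z(F) = 2*F/(4 + F) (Z(F) = (2*F)/(4 + F) = 2*F/(4 + F))
D = 16 (D = (-4)**2 = 16)
(D + Z(G))**2 = (16 + 2*(-2)/(4 - 2))**2 = (16 + 2*(-2)/2)**2 = (16 + 2*(-2)*(1/2))**2 = (16 - 2)**2 = 14**2 = 196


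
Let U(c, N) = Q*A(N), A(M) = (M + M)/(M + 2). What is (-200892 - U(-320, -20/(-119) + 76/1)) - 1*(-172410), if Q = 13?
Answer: -132587614/4651 ≈ -28507.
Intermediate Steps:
A(M) = 2*M/(2 + M) (A(M) = (2*M)/(2 + M) = 2*M/(2 + M))
U(c, N) = 26*N/(2 + N) (U(c, N) = 13*(2*N/(2 + N)) = 26*N/(2 + N))
(-200892 - U(-320, -20/(-119) + 76/1)) - 1*(-172410) = (-200892 - 26*(-20/(-119) + 76/1)/(2 + (-20/(-119) + 76/1))) - 1*(-172410) = (-200892 - 26*(-20*(-1/119) + 76*1)/(2 + (-20*(-1/119) + 76*1))) + 172410 = (-200892 - 26*(20/119 + 76)/(2 + (20/119 + 76))) + 172410 = (-200892 - 26*9064/(119*(2 + 9064/119))) + 172410 = (-200892 - 26*9064/(119*9302/119)) + 172410 = (-200892 - 26*9064*119/(119*9302)) + 172410 = (-200892 - 1*117832/4651) + 172410 = (-200892 - 117832/4651) + 172410 = -934466524/4651 + 172410 = -132587614/4651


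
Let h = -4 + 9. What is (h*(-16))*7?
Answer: -560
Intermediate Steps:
h = 5
(h*(-16))*7 = (5*(-16))*7 = -80*7 = -560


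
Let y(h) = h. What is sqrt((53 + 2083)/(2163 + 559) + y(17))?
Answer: sqrt(32943005)/1361 ≈ 4.2172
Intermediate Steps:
sqrt((53 + 2083)/(2163 + 559) + y(17)) = sqrt((53 + 2083)/(2163 + 559) + 17) = sqrt(2136/2722 + 17) = sqrt(2136*(1/2722) + 17) = sqrt(1068/1361 + 17) = sqrt(24205/1361) = sqrt(32943005)/1361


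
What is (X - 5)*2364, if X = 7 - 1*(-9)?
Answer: 26004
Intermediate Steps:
X = 16 (X = 7 + 9 = 16)
(X - 5)*2364 = (16 - 5)*2364 = 11*2364 = 26004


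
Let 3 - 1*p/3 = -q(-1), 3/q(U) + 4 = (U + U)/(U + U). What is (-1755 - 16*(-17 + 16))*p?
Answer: -10434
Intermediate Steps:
q(U) = -1 (q(U) = 3/(-4 + (U + U)/(U + U)) = 3/(-4 + (2*U)/((2*U))) = 3/(-4 + (2*U)*(1/(2*U))) = 3/(-4 + 1) = 3/(-3) = 3*(-1/3) = -1)
p = 6 (p = 9 - (-3)*(-1) = 9 - 3*1 = 9 - 3 = 6)
(-1755 - 16*(-17 + 16))*p = (-1755 - 16*(-17 + 16))*6 = (-1755 - 16*(-1))*6 = (-1755 - 1*(-16))*6 = (-1755 + 16)*6 = -1739*6 = -10434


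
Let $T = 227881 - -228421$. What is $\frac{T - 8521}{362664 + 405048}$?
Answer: $\frac{447781}{767712} \approx 0.58327$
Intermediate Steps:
$T = 456302$ ($T = 227881 + 228421 = 456302$)
$\frac{T - 8521}{362664 + 405048} = \frac{456302 - 8521}{362664 + 405048} = \frac{447781}{767712}$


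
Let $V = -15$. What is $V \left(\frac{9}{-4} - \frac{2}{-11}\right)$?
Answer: $\frac{1365}{44} \approx 31.023$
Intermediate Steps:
$V \left(\frac{9}{-4} - \frac{2}{-11}\right) = - 15 \left(\frac{9}{-4} - \frac{2}{-11}\right) = - 15 \left(9 \left(- \frac{1}{4}\right) - - \frac{2}{11}\right) = - 15 \left(- \frac{9}{4} + \frac{2}{11}\right) = \left(-15\right) \left(- \frac{91}{44}\right) = \frac{1365}{44}$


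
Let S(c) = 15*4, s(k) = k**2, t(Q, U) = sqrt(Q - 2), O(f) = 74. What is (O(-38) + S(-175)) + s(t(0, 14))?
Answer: 132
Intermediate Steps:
t(Q, U) = sqrt(-2 + Q)
S(c) = 60
(O(-38) + S(-175)) + s(t(0, 14)) = (74 + 60) + (sqrt(-2 + 0))**2 = 134 + (sqrt(-2))**2 = 134 + (I*sqrt(2))**2 = 134 - 2 = 132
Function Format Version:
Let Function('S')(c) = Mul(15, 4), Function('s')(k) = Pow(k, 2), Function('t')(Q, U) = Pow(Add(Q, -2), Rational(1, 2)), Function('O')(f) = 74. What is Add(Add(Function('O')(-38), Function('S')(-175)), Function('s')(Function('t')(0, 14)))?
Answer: 132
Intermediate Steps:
Function('t')(Q, U) = Pow(Add(-2, Q), Rational(1, 2))
Function('S')(c) = 60
Add(Add(Function('O')(-38), Function('S')(-175)), Function('s')(Function('t')(0, 14))) = Add(Add(74, 60), Pow(Pow(Add(-2, 0), Rational(1, 2)), 2)) = Add(134, Pow(Pow(-2, Rational(1, 2)), 2)) = Add(134, Pow(Mul(I, Pow(2, Rational(1, 2))), 2)) = Add(134, -2) = 132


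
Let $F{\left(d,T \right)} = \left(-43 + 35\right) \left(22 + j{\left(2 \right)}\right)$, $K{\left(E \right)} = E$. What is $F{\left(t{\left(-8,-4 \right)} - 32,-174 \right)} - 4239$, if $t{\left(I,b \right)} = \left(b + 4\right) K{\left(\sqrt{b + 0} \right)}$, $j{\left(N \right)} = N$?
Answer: $-4431$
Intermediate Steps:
$t{\left(I,b \right)} = \sqrt{b} \left(4 + b\right)$ ($t{\left(I,b \right)} = \left(b + 4\right) \sqrt{b + 0} = \left(4 + b\right) \sqrt{b} = \sqrt{b} \left(4 + b\right)$)
$F{\left(d,T \right)} = -192$ ($F{\left(d,T \right)} = \left(-43 + 35\right) \left(22 + 2\right) = \left(-8\right) 24 = -192$)
$F{\left(t{\left(-8,-4 \right)} - 32,-174 \right)} - 4239 = -192 - 4239 = -4431$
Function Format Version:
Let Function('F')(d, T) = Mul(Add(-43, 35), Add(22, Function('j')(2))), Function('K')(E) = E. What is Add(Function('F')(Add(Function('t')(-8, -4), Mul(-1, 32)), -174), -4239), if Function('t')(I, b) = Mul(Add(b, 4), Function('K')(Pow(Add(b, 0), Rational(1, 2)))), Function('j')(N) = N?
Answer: -4431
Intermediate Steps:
Function('t')(I, b) = Mul(Pow(b, Rational(1, 2)), Add(4, b)) (Function('t')(I, b) = Mul(Add(b, 4), Pow(Add(b, 0), Rational(1, 2))) = Mul(Add(4, b), Pow(b, Rational(1, 2))) = Mul(Pow(b, Rational(1, 2)), Add(4, b)))
Function('F')(d, T) = -192 (Function('F')(d, T) = Mul(Add(-43, 35), Add(22, 2)) = Mul(-8, 24) = -192)
Add(Function('F')(Add(Function('t')(-8, -4), Mul(-1, 32)), -174), -4239) = Add(-192, -4239) = -4431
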